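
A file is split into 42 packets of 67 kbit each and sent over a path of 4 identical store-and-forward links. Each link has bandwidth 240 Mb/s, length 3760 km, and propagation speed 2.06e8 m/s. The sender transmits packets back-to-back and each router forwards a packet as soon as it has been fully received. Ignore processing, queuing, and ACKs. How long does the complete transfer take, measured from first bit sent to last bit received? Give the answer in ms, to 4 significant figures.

Per-hop transmission t_tx = L/R = 67000/240000000 = 0.279167 ms.
Per-hop propagation t_prop = 3760000/206000000 = 18.2524 ms.
Pipeline fill: first packet needs 4·t_tx to clear all hops; remaining 41 packets each add one t_tx.
Total = (4+42-1)·t_tx + 4·t_prop = 45·0.279167 + 4·18.2524 = 85.57 ms.

85.57 ms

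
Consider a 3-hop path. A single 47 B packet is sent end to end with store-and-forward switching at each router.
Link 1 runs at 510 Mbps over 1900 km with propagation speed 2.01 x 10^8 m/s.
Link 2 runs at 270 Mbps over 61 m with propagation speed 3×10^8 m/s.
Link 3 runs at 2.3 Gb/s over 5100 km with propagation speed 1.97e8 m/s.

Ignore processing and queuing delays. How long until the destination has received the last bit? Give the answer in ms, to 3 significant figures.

35.3 ms

L = 47 × 8 = 376 bits.
Transmission delays (L/R per hop): 0.000737255, 0.00139259, 0.000163478 ms; sum = 0.00229333 ms.
Propagation delays (d/s per hop): 9.45274, 0.000203333, 25.8883 ms; sum = 35.3413 ms.
End-to-end = 35.3 ms.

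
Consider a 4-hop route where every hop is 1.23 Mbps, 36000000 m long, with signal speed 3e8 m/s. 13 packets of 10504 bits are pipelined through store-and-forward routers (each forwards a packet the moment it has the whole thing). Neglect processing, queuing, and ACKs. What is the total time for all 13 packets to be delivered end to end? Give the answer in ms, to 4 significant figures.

Per-hop transmission t_tx = L/R = 10504/1230000 = 8.53984 ms.
Per-hop propagation t_prop = 36000000/300000000 = 120 ms.
Pipeline fill: first packet needs 4·t_tx to clear all hops; remaining 12 packets each add one t_tx.
Total = (4+13-1)·t_tx + 4·t_prop = 16·8.53984 + 4·120 = 616.6 ms.

616.6 ms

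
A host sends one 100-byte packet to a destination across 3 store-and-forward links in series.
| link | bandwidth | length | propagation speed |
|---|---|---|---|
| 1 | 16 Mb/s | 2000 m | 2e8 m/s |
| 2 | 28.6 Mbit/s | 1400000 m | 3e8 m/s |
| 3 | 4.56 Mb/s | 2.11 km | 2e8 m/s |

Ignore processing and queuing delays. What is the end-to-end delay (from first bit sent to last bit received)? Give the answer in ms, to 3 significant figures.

4.94 ms

L = 100 × 8 = 800 bits.
Transmission delays (L/R per hop): 0.05, 0.027972, 0.175439 ms; sum = 0.253411 ms.
Propagation delays (d/s per hop): 0.01, 4.66667, 0.01055 ms; sum = 4.68722 ms.
End-to-end = 4.94 ms.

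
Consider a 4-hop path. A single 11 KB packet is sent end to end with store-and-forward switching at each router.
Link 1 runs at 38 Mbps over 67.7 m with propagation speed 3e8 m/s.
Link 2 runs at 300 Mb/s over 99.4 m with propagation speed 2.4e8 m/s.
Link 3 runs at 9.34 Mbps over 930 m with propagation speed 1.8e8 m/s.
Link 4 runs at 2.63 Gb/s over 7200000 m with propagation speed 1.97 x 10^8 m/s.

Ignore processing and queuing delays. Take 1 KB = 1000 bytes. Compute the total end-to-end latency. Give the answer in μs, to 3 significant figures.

48600 μs

L = 88000 bits.
Transmission delays (L/R per hop): 2315.79, 293.333, 9421.84, 33.4601 μs; sum = 12064.4 μs.
Propagation delays (d/s per hop): 0.225667, 0.414167, 5.16667, 36548.2 μs; sum = 36554 μs.
End-to-end = 48600 μs.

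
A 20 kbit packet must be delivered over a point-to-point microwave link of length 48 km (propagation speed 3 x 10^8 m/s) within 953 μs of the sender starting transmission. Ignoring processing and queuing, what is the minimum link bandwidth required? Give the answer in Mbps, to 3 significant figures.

Propagation delay = 48000 / 300000000 = 160 μs.
Transmission budget = 953 − 160 = 793 μs.
R ≥ L / t_tx = 20000 bits / 0.000793 s = 25.2 Mbps.

25.2 Mbps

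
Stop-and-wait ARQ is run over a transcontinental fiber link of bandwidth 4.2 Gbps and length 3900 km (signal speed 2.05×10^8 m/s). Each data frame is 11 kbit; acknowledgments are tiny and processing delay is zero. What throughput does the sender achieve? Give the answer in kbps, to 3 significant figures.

289 kbps

t_tx = L/R = 11000/4200000000 = 2.61905e-06 s.
t_prop = 3900000/2.05e+08 = 0.0190244 s; RTT = 0.0380488 s.
Cycle = t_tx + RTT = 0.0380514 s.
Throughput = L / cycle = 11000 / 0.0380514 = 289 kbps.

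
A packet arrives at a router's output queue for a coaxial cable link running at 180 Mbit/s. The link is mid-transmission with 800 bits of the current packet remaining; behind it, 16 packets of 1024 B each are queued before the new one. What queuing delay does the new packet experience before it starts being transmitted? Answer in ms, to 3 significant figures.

0.733 ms

Each queued packet: L/R = 8192/180000000 = 0.0455111 ms.
16 queued → 0.728178 ms.
Plus remaining 800 bits of current packet: 0.00444444 ms.
Queuing delay = 0.733 ms.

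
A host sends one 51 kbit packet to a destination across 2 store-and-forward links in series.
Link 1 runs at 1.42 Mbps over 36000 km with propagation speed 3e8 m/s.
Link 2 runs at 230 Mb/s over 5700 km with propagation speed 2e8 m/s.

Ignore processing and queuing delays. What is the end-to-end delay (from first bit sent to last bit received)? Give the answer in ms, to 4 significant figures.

184.6 ms

L = 51000 bits.
Transmission delays (L/R per hop): 35.9155, 0.221739 ms; sum = 36.1372 ms.
Propagation delays (d/s per hop): 120, 28.5 ms; sum = 148.5 ms.
End-to-end = 184.6 ms.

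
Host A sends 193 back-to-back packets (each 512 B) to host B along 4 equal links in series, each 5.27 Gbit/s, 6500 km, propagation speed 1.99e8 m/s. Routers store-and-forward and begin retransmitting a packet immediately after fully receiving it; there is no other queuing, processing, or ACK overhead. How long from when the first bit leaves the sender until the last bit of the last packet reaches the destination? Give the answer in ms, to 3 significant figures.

131 ms

Per-hop transmission t_tx = L/R = 4096/5270000000 = 0.00077723 ms.
Per-hop propagation t_prop = 6500000/199000000 = 32.6633 ms.
Pipeline fill: first packet needs 4·t_tx to clear all hops; remaining 192 packets each add one t_tx.
Total = (4+193-1)·t_tx + 4·t_prop = 196·0.00077723 + 4·32.6633 = 131 ms.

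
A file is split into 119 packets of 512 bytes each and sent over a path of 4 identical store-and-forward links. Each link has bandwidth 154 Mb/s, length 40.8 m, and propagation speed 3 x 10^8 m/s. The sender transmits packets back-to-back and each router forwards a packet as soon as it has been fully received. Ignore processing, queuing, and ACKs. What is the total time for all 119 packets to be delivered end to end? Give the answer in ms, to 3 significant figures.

3.25 ms

Per-hop transmission t_tx = L/R = 4096/154000000 = 0.0265974 ms.
Per-hop propagation t_prop = 40.8/300000000 = 0.000136 ms.
Pipeline fill: first packet needs 4·t_tx to clear all hops; remaining 118 packets each add one t_tx.
Total = (4+119-1)·t_tx + 4·t_prop = 122·0.0265974 + 4·0.000136 = 3.25 ms.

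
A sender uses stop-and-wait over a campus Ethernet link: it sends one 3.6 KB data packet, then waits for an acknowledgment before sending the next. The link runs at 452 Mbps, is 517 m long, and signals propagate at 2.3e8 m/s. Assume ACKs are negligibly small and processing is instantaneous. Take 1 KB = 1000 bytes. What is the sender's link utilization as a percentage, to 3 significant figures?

93.4 %

t_tx = L/R = 28800/452000000 = 6.37168e-05 s.
t_prop = 517/2.3e+08 = 2.24783e-06 s; RTT = 4.49565e-06 s.
Cycle = t_tx + RTT = 6.82125e-05 s.
Utilization = t_tx / cycle = 6.37168e-05/6.82125e-05 = 93.4 %.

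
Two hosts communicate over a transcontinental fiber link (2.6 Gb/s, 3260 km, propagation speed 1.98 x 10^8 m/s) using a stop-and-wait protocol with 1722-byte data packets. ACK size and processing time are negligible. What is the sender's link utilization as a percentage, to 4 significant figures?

t_tx = L/R = 13776/2600000000 = 5.29846e-06 s.
t_prop = 3260000/198000000 = 0.0164646 s; RTT = 0.0329293 s.
Cycle = t_tx + RTT = 0.0329346 s.
Utilization = t_tx / cycle = 5.29846e-06/0.0329346 = 0.01609 %.

0.01609 %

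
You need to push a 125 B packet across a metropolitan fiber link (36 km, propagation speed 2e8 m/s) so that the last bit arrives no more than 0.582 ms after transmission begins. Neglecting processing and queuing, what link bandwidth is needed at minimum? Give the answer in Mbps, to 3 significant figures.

L = 1000 bits.
Propagation delay = 36000 / 200000000 = 0.18 ms.
Transmission budget = 0.582 − 0.18 = 0.402 ms.
R ≥ L / t_tx = 1000 bits / 0.000402 s = 2.49 Mbps.

2.49 Mbps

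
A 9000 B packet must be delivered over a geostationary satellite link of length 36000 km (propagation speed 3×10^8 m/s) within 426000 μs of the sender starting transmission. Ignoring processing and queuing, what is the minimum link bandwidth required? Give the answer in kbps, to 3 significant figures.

L = 72000 bits.
Propagation delay = 36000000 / 300000000 = 120000 μs.
Transmission budget = 426000 − 120000 = 306000 μs.
R ≥ L / t_tx = 72000 bits / 0.306 s = 235 kbps.

235 kbps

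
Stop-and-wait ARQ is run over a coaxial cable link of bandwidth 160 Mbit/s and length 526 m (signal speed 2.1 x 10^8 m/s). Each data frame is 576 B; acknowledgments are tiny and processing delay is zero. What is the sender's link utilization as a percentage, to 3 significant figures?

t_tx = L/R = 4608/160000000 = 2.88e-05 s.
t_prop = 526/210000000 = 2.50476e-06 s; RTT = 5.00952e-06 s.
Cycle = t_tx + RTT = 3.38095e-05 s.
Utilization = t_tx / cycle = 2.88e-05/3.38095e-05 = 85.2 %.

85.2 %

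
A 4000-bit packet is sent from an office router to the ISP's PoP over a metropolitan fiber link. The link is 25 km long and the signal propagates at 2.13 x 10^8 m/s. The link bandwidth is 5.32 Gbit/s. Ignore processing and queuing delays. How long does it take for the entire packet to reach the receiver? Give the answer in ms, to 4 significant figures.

0.1181 ms

Transmission delay = L/R = 4000 / 5320000000 = 0.00075188 ms.
Propagation delay = d/s = 25000 m / 213000000 m/s = 0.117371 ms.
Total = 0.1181 ms.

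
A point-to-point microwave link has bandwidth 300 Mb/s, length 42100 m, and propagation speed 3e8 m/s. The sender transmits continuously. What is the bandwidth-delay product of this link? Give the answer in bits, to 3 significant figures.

Propagation delay = 42100 / 300000000 = 0.000140333 s.
BDP = R × t_prop = 300000000 × 0.000140333 = 42100 bits.

42100 bits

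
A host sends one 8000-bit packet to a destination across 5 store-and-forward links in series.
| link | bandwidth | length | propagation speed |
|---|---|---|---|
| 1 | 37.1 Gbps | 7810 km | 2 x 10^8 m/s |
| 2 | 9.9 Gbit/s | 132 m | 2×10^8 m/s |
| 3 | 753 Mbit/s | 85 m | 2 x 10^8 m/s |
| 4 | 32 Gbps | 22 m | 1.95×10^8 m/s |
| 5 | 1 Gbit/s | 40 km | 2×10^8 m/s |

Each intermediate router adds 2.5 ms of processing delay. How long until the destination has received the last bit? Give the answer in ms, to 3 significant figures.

49.3 ms

Transmission delays (L/R per hop): 0.000215633, 0.000808081, 0.0106242, 0.00025, 0.008 ms; sum = 0.0198979 ms.
Propagation delays (d/s per hop): 39.05, 0.00066, 0.000425, 0.000112821, 0.2 ms; sum = 39.2512 ms.
Processing at 4 router(s): 4 × 2.5 ms = 10 ms.
End-to-end = 49.3 ms.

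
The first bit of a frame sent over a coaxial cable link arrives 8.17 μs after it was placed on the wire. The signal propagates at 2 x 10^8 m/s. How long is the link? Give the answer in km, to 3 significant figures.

d = s × t_prop = 200000000 × 8.17e-06 = 1.63 km.

1.63 km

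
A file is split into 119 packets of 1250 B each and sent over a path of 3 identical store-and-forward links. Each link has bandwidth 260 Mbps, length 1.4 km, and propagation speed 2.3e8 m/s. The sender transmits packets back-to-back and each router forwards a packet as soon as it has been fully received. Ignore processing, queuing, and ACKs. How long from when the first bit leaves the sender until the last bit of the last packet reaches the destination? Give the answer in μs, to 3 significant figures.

4670 μs

Per-hop transmission t_tx = L/R = 10000/260000000 = 38.4615 μs.
Per-hop propagation t_prop = 1400/2.3e+08 = 6.08696 μs.
Pipeline fill: first packet needs 3·t_tx to clear all hops; remaining 118 packets each add one t_tx.
Total = (3+119-1)·t_tx + 3·t_prop = 121·38.4615 + 3·6.08696 = 4670 μs.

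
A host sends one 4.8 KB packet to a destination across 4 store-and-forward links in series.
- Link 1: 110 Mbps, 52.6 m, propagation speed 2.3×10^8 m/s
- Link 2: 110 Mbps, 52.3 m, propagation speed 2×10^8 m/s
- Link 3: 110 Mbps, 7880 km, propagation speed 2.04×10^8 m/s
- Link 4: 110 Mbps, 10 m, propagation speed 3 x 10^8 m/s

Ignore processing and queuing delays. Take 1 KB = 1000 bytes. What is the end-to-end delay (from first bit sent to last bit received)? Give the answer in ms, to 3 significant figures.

L = 38400 bits.
Transmission delay per hop = L/R = 38400/110000000 = 0.349091 ms; 4 hops → 1.39636 ms.
Propagation delays (d/s per hop): 0.000228696, 0.0002615, 38.6275, 3.33333e-05 ms; sum = 38.628 ms.
End-to-end = 40.0 ms.

40.0 ms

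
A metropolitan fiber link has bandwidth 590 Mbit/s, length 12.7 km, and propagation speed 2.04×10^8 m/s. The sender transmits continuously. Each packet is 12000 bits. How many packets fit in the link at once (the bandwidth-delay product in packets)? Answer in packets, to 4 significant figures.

3.061 packets

Propagation delay = 12700 / 204000000 = 6.22549e-05 s.
BDP = R × t_prop = 590000000 × 6.22549e-05 = 36730.4 bits.
In packets of 12000 bits: 3.061 packets.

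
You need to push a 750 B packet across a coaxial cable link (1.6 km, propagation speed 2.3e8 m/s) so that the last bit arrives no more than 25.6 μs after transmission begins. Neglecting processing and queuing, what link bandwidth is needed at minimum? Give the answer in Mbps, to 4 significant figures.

321.8 Mbps

L = 6000 bits.
Propagation delay = 1600 / 2.3e+08 = 6.95652 μs.
Transmission budget = 25.6 − 6.95652 = 18.6435 μs.
R ≥ L / t_tx = 6000 bits / 1.86435e-05 s = 321.8 Mbps.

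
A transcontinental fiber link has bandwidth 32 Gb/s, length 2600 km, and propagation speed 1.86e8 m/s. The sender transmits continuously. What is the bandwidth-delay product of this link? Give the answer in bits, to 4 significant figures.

Propagation delay = 2600000 / 186000000 = 0.0139785 s.
BDP = R × t_prop = 32000000000 × 0.0139785 = 447312000 bits.

447300000 bits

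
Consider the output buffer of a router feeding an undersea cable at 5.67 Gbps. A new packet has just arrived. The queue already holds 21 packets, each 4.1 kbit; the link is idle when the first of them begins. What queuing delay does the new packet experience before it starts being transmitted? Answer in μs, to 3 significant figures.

15.2 μs

Each queued packet: L/R = 4100/5670000000 = 0.723104 μs.
21 queued → 15.1852 μs.
Queuing delay = 15.2 μs.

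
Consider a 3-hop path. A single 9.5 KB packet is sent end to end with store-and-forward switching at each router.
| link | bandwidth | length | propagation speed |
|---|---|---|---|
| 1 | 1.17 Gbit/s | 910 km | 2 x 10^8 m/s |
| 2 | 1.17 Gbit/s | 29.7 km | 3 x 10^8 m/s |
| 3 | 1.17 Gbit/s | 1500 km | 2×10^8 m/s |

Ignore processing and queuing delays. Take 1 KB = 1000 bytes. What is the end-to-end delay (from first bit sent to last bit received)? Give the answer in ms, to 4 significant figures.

12.34 ms

L = 76000 bits.
Transmission delay per hop = L/R = 76000/1170000000 = 0.0649573 ms; 3 hops → 0.194872 ms.
Propagation delays (d/s per hop): 4.55, 0.099, 7.5 ms; sum = 12.149 ms.
End-to-end = 12.34 ms.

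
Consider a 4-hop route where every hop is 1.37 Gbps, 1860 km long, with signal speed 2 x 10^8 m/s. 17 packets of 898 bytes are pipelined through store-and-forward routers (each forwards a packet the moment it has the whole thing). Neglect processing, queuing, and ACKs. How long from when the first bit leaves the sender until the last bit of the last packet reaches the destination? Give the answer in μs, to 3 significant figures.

Per-hop transmission t_tx = L/R = 7184/1370000000 = 5.2438 μs.
Per-hop propagation t_prop = 1860000/200000000 = 9300 μs.
Pipeline fill: first packet needs 4·t_tx to clear all hops; remaining 16 packets each add one t_tx.
Total = (4+17-1)·t_tx + 4·t_prop = 20·5.2438 + 4·9300 = 37300 μs.

37300 μs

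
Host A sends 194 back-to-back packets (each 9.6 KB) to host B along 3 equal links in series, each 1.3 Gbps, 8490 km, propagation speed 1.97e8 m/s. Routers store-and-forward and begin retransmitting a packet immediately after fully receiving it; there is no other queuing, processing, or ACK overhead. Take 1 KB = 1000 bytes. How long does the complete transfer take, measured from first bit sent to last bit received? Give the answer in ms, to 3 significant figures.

141 ms

Per-hop transmission t_tx = L/R = 76800/1300000000 = 0.0590769 ms.
Per-hop propagation t_prop = 8490000/197000000 = 43.0964 ms.
Pipeline fill: first packet needs 3·t_tx to clear all hops; remaining 193 packets each add one t_tx.
Total = (3+194-1)·t_tx + 3·t_prop = 196·0.0590769 + 3·43.0964 = 141 ms.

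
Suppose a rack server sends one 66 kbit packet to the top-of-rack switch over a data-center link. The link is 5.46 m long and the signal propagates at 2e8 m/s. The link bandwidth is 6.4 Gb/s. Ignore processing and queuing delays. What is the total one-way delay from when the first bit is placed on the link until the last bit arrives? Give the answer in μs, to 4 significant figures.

10.34 μs

L = 66000 bits.
Transmission delay = L/R = 66000 / 6400000000 = 10.3125 μs.
Propagation delay = d/s = 5.46 m / 200000000 m/s = 0.0273 μs.
Total = 10.34 μs.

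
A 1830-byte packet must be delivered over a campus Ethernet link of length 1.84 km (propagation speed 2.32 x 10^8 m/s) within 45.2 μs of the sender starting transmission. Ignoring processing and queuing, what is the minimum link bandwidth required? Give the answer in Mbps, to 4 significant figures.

L = 14640 bits.
Propagation delay = 1840 / 2.32e+08 = 7.93103 μs.
Transmission budget = 45.2 − 7.93103 = 37.269 μs.
R ≥ L / t_tx = 14640 bits / 3.7269e-05 s = 392.8 Mbps.

392.8 Mbps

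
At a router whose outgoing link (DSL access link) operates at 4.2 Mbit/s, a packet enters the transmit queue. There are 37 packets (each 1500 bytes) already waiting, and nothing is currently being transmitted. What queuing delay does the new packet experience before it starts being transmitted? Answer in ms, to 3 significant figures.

106 ms

Each queued packet: L/R = 12000/4200000 = 2.85714 ms.
37 queued → 105.714 ms.
Queuing delay = 106 ms.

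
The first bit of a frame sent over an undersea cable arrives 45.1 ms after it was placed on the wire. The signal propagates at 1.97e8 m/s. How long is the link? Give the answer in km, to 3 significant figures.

8880 km

d = s × t_prop = 197000000 × 0.0451 = 8880 km.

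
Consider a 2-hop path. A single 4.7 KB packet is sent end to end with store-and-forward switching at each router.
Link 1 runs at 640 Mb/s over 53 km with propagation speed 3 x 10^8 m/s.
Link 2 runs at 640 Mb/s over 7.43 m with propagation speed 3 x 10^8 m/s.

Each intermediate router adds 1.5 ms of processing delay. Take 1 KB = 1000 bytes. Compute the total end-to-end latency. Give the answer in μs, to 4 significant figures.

L = 37600 bits.
Transmission delay per hop = L/R = 37600/640000000 = 58.75 μs; 2 hops → 117.5 μs.
Propagation delays (d/s per hop): 176.667, 0.0247667 μs; sum = 176.691 μs.
Processing at 1 router(s): 1 × 1.5 ms = 1500 μs.
End-to-end = 1794 μs.

1794 μs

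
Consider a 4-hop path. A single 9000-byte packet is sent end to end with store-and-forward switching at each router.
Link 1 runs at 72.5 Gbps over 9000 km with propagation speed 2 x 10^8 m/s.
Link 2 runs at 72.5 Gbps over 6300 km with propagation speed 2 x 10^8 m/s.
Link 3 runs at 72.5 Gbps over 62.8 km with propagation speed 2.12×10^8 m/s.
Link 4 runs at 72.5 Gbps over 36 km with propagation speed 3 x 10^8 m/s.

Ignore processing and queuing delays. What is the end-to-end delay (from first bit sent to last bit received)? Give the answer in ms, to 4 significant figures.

L = 9000 × 8 = 72000 bits.
Transmission delay per hop = L/R = 72000/72500000000 = 0.000993103 ms; 4 hops → 0.00397241 ms.
Propagation delays (d/s per hop): 45, 31.5, 0.296226, 0.12 ms; sum = 76.9162 ms.
End-to-end = 76.92 ms.

76.92 ms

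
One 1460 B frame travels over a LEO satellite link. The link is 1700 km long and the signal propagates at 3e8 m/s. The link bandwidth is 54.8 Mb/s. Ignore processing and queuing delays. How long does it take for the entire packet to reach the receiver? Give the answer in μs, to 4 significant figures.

5880 μs

L = 1460 × 8 = 11680 bits.
Transmission delay = L/R = 11680 / 54800000 = 213.139 μs.
Propagation delay = d/s = 1700000 m / 300000000 m/s = 5666.67 μs.
Total = 5880 μs.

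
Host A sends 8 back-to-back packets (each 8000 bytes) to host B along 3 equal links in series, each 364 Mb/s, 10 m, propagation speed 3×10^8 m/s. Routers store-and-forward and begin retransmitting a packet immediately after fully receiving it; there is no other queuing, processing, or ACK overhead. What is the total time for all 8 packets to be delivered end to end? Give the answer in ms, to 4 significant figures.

1.758 ms

Per-hop transmission t_tx = L/R = 64000/364000000 = 0.175824 ms.
Per-hop propagation t_prop = 10/300000000 = 3.33333e-05 ms.
Pipeline fill: first packet needs 3·t_tx to clear all hops; remaining 7 packets each add one t_tx.
Total = (3+8-1)·t_tx + 3·t_prop = 10·0.175824 + 3·3.33333e-05 = 1.758 ms.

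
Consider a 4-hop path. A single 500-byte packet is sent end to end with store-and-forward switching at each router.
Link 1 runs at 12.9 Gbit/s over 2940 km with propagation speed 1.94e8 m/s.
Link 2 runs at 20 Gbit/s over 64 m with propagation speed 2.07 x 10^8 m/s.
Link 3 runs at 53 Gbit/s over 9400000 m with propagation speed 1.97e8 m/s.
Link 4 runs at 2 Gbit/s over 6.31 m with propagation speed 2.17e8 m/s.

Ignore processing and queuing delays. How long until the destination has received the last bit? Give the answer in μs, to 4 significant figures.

62870 μs

L = 500 × 8 = 4000 bits.
Transmission delays (L/R per hop): 0.310078, 0.2, 0.0754717, 2 μs; sum = 2.58555 μs.
Propagation delays (d/s per hop): 15154.6, 0.309179, 47715.7, 0.0290783 μs; sum = 62870.7 μs.
End-to-end = 62870 μs.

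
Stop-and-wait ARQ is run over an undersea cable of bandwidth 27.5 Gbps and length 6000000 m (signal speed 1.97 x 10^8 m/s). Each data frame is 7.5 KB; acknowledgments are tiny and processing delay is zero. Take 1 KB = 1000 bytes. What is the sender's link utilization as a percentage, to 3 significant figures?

t_tx = L/R = 60000/27500000000 = 2.18182e-06 s.
t_prop = 6000000/197000000 = 0.0304569 s; RTT = 0.0609137 s.
Cycle = t_tx + RTT = 0.0609159 s.
Utilization = t_tx / cycle = 2.18182e-06/0.0609159 = 0.00358 %.

0.00358 %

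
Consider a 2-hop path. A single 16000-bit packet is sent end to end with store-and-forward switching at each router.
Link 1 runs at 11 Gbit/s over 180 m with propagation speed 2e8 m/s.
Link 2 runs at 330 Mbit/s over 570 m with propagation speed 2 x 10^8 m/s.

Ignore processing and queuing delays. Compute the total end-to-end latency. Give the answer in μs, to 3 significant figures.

53.7 μs

Transmission delays (L/R per hop): 1.45455, 48.4848 μs; sum = 49.9394 μs.
Propagation delays (d/s per hop): 0.9, 2.85 μs; sum = 3.75 μs.
End-to-end = 53.7 μs.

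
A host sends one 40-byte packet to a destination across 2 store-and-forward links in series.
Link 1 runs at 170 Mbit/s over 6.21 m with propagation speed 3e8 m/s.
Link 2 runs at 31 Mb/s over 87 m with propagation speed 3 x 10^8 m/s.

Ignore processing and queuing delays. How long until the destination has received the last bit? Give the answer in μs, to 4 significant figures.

12.52 μs

L = 40 × 8 = 320 bits.
Transmission delays (L/R per hop): 1.88235, 10.3226 μs; sum = 12.2049 μs.
Propagation delays (d/s per hop): 0.0207, 0.29 μs; sum = 0.3107 μs.
End-to-end = 12.52 μs.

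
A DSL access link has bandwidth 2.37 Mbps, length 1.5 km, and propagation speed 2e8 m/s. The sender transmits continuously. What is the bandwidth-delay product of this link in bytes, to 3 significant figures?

Propagation delay = 1500 / 200000000 = 7.5e-06 s.
BDP = R × t_prop = 2370000 × 7.5e-06 = 17.775 bits.
In bytes: 17.775/8 = 2.22 bytes.

2.22 bytes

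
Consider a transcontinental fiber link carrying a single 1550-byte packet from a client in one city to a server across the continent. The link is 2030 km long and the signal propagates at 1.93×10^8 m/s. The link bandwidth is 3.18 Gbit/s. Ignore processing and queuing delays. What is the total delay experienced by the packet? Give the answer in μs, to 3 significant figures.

L = 1550 × 8 = 12400 bits.
Transmission delay = L/R = 12400 / 3180000000 = 3.89937 μs.
Propagation delay = d/s = 2030000 m / 193000000 m/s = 10518.1 μs.
Total = 10500 μs.

10500 μs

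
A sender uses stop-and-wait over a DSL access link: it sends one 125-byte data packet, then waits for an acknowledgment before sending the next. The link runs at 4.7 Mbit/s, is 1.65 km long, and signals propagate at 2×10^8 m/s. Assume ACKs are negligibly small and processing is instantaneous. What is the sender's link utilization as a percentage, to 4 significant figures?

t_tx = L/R = 1000/4700000 = 0.000212766 s.
t_prop = 1650/200000000 = 8.25e-06 s; RTT = 1.65e-05 s.
Cycle = t_tx + RTT = 0.000229266 s.
Utilization = t_tx / cycle = 0.000212766/0.000229266 = 92.80 %.

92.80 %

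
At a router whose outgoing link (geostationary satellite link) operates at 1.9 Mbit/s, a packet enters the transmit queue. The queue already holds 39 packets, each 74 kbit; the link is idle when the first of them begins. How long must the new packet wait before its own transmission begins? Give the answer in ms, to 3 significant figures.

Each queued packet: L/R = 74000/1900000 = 38.9474 ms.
39 queued → 1518.95 ms.
Queuing delay = 1520 ms.

1520 ms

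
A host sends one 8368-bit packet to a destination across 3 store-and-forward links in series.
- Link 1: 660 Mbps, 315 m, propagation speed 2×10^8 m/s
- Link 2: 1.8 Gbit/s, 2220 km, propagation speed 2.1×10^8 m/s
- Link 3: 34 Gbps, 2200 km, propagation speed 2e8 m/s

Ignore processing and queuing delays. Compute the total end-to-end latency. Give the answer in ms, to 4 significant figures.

Transmission delays (L/R per hop): 0.0126788, 0.00464889, 0.000246118 ms; sum = 0.0175738 ms.
Propagation delays (d/s per hop): 0.001575, 10.5714, 11 ms; sum = 21.573 ms.
End-to-end = 21.59 ms.

21.59 ms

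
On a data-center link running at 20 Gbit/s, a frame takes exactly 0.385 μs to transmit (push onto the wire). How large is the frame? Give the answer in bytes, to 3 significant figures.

L = R × t_tx = 20000000000 b/s × 3.85e-07 s = 7700 bits.
In bytes: 7700 / 8 = 963 bytes.

963 bytes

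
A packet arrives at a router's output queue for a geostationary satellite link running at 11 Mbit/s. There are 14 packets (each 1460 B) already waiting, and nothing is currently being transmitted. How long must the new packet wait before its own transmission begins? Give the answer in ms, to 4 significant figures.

Each queued packet: L/R = 11680/11000000 = 1.06182 ms.
14 queued → 14.8655 ms.
Queuing delay = 14.87 ms.

14.87 ms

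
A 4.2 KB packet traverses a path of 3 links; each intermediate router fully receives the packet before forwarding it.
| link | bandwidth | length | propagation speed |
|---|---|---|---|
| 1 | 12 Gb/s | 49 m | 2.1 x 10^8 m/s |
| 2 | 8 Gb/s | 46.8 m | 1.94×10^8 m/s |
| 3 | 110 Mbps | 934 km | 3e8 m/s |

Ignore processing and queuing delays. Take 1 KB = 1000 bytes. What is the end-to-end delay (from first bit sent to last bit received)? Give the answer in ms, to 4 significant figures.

L = 33600 bits.
Transmission delays (L/R per hop): 0.0028, 0.0042, 0.305455 ms; sum = 0.312455 ms.
Propagation delays (d/s per hop): 0.000233333, 0.000241237, 3.11333 ms; sum = 3.11381 ms.
End-to-end = 3.426 ms.

3.426 ms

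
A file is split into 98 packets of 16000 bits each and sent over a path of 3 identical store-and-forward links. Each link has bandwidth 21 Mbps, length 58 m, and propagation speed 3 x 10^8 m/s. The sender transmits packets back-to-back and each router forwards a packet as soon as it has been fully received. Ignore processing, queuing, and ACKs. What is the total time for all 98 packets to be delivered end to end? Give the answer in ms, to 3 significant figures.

Per-hop transmission t_tx = L/R = 16000/21000000 = 0.761905 ms.
Per-hop propagation t_prop = 58/300000000 = 0.000193333 ms.
Pipeline fill: first packet needs 3·t_tx to clear all hops; remaining 97 packets each add one t_tx.
Total = (3+98-1)·t_tx + 3·t_prop = 100·0.761905 + 3·0.000193333 = 76.2 ms.

76.2 ms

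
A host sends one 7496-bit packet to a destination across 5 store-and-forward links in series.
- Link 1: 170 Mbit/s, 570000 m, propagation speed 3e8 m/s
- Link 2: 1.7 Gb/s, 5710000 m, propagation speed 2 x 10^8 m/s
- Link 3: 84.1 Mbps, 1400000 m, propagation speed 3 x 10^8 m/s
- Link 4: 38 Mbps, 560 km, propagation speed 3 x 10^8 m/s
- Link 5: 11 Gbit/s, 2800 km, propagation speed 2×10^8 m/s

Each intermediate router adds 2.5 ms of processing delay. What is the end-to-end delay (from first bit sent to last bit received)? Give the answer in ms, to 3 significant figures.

61.3 ms

Transmission delays (L/R per hop): 0.0440941, 0.00440941, 0.089132, 0.197263, 0.000681455 ms; sum = 0.33558 ms.
Propagation delays (d/s per hop): 1.9, 28.55, 4.66667, 1.86667, 14 ms; sum = 50.9833 ms.
Processing at 4 router(s): 4 × 2.5 ms = 10 ms.
End-to-end = 61.3 ms.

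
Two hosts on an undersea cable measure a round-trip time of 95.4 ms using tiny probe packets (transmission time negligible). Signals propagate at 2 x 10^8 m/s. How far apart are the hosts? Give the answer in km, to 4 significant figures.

9540 km

One-way propagation = RTT/2 = 47.7 ms.
d = s × t = 200000000 × 0.0477 = 9540 km.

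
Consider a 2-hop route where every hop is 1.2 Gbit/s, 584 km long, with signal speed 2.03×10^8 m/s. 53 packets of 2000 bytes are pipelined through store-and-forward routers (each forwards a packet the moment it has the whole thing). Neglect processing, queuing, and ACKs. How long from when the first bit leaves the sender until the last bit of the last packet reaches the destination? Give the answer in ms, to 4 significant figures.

Per-hop transmission t_tx = L/R = 16000/1200000000 = 0.0133333 ms.
Per-hop propagation t_prop = 584000/2.03e+08 = 2.87685 ms.
Pipeline fill: first packet needs 2·t_tx to clear all hops; remaining 52 packets each add one t_tx.
Total = (2+53-1)·t_tx + 2·t_prop = 54·0.0133333 + 2·2.87685 = 6.474 ms.

6.474 ms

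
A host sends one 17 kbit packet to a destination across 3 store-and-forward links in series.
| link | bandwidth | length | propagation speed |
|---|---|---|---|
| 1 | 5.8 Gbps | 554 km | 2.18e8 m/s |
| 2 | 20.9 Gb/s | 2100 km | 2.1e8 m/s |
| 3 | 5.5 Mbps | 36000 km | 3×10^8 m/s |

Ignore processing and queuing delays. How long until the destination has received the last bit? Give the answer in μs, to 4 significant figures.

135600 μs

L = 17000 bits.
Transmission delays (L/R per hop): 2.93103, 0.813397, 3090.91 μs; sum = 3094.65 μs.
Propagation delays (d/s per hop): 2541.28, 10000, 120000 μs; sum = 132541 μs.
End-to-end = 135600 μs.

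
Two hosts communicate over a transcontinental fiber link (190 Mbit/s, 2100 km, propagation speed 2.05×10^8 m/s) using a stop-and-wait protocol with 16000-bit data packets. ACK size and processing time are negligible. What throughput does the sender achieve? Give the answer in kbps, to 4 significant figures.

t_tx = L/R = 16000/190000000 = 8.42105e-05 s.
t_prop = 2100000/2.05e+08 = 0.0102439 s; RTT = 0.0204878 s.
Cycle = t_tx + RTT = 0.020572 s.
Throughput = L / cycle = 16000 / 0.020572 = 777.8 kbps.

777.8 kbps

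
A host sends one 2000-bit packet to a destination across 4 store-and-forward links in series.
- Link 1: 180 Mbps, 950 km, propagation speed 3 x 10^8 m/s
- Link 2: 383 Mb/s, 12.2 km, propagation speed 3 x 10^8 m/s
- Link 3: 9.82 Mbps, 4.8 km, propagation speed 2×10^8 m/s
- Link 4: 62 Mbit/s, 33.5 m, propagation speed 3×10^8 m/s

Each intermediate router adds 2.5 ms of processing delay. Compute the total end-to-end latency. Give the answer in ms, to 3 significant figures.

11.0 ms

Transmission delays (L/R per hop): 0.0111111, 0.00522193, 0.203666, 0.0322581 ms; sum = 0.252257 ms.
Propagation delays (d/s per hop): 3.16667, 0.0406667, 0.024, 0.000111667 ms; sum = 3.23145 ms.
Processing at 3 router(s): 3 × 2.5 ms = 7.5 ms.
End-to-end = 11.0 ms.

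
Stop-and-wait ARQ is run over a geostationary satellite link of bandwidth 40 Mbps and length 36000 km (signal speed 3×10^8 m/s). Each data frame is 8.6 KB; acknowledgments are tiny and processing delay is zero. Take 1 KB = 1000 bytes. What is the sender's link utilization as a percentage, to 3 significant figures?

0.712 %

t_tx = L/R = 68800/40000000 = 0.00172 s.
t_prop = 36000000/300000000 = 0.12 s; RTT = 0.24 s.
Cycle = t_tx + RTT = 0.24172 s.
Utilization = t_tx / cycle = 0.00172/0.24172 = 0.712 %.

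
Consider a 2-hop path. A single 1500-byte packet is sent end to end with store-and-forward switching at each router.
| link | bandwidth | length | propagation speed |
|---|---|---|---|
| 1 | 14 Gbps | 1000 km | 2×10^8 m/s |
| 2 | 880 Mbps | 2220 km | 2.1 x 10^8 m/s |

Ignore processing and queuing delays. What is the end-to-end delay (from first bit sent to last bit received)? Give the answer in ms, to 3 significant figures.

L = 1500 × 8 = 12000 bits.
Transmission delays (L/R per hop): 0.000857143, 0.0136364 ms; sum = 0.0144935 ms.
Propagation delays (d/s per hop): 5, 10.5714 ms; sum = 15.5714 ms.
End-to-end = 15.6 ms.

15.6 ms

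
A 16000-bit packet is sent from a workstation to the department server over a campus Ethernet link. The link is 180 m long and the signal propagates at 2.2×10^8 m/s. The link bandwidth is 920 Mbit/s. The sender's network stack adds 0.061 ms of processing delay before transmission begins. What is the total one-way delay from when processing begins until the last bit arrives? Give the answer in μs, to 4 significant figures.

Transmission delay = L/R = 16000 / 920000000 = 17.3913 μs.
Propagation delay = d/s = 180 m / 2.2e+08 m/s = 0.818182 μs.
Plus processing delay 0.061 ms = 61 μs.
Total = 79.21 μs.

79.21 μs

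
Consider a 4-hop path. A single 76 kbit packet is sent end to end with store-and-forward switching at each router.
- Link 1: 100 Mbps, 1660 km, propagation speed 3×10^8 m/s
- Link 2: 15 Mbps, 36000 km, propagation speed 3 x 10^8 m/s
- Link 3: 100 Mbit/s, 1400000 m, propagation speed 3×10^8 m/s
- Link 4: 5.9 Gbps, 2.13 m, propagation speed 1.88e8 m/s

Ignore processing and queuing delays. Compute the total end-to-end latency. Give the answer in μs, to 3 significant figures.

137000 μs

L = 76000 bits.
Transmission delays (L/R per hop): 760, 5066.67, 760, 12.8814 μs; sum = 6599.55 μs.
Propagation delays (d/s per hop): 5533.33, 120000, 4666.67, 0.0113298 μs; sum = 130200 μs.
End-to-end = 137000 μs.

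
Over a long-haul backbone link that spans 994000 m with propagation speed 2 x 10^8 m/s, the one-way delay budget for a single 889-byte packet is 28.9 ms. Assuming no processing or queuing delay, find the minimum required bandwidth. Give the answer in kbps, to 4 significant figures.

297.2 kbps

L = 7112 bits.
Propagation delay = 994000 / 200000000 = 4.97 ms.
Transmission budget = 28.9 − 4.97 = 23.93 ms.
R ≥ L / t_tx = 7112 bits / 0.02393 s = 297.2 kbps.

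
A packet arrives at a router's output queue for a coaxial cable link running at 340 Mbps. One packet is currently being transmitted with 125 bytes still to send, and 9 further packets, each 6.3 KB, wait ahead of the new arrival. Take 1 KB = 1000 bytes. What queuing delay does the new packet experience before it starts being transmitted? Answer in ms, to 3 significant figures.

1.34 ms

Each queued packet: L/R = 50400/340000000 = 0.148235 ms.
9 queued → 1.33412 ms.
Plus remaining 1000 bits of current packet: 0.00294118 ms.
Queuing delay = 1.34 ms.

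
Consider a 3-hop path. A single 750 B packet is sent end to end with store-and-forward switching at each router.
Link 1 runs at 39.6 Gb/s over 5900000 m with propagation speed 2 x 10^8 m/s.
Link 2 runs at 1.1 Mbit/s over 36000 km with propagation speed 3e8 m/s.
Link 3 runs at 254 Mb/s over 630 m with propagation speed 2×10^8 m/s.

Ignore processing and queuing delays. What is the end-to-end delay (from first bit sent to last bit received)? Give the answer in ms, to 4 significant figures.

L = 750 × 8 = 6000 bits.
Transmission delays (L/R per hop): 0.000151515, 5.45455, 0.023622 ms; sum = 5.47832 ms.
Propagation delays (d/s per hop): 29.5, 120, 0.00315 ms; sum = 149.503 ms.
End-to-end = 155.0 ms.

155.0 ms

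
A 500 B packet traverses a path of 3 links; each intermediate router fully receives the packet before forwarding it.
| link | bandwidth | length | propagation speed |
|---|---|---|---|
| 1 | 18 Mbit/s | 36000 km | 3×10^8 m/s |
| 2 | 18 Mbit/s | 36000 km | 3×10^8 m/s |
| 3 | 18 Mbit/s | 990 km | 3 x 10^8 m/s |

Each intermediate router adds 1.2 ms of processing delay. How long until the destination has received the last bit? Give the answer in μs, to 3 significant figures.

L = 500 × 8 = 4000 bits.
Transmission delay per hop = L/R = 4000/18000000 = 222.222 μs; 3 hops → 666.667 μs.
Propagation delays (d/s per hop): 120000, 120000, 3300 μs; sum = 243300 μs.
Processing at 2 router(s): 2 × 1.2 ms = 2400 μs.
End-to-end = 246000 μs.

246000 μs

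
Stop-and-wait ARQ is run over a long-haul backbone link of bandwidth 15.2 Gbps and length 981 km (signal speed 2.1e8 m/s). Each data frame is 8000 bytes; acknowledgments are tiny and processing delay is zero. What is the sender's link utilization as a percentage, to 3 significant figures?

0.0450 %

t_tx = L/R = 64000/15200000000 = 4.21053e-06 s.
t_prop = 981000/210000000 = 0.00467143 s; RTT = 0.00934286 s.
Cycle = t_tx + RTT = 0.00934707 s.
Utilization = t_tx / cycle = 4.21053e-06/0.00934707 = 0.0450 %.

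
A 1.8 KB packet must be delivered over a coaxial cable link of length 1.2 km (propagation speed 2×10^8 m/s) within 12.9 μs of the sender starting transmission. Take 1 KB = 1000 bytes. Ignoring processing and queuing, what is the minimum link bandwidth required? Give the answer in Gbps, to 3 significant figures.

2.09 Gbps

L = 14400 bits.
Propagation delay = 1200 / 200000000 = 6 μs.
Transmission budget = 12.9 − 6 = 6.9 μs.
R ≥ L / t_tx = 14400 bits / 6.9e-06 s = 2.09 Gbps.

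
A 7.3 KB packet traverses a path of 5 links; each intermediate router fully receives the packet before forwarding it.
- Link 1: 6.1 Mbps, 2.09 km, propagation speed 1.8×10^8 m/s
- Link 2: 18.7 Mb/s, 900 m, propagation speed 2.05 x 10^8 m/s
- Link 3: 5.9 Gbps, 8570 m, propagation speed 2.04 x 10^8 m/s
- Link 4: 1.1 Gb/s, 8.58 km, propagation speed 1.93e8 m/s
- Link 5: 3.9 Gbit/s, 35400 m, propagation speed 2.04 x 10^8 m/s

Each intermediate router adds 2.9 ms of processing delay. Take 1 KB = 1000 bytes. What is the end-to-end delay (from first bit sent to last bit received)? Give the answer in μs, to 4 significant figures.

L = 58400 bits.
Transmission delays (L/R per hop): 9573.77, 3122.99, 9.89831, 53.0909, 14.9744 μs; sum = 12774.7 μs.
Propagation delays (d/s per hop): 11.6111, 4.39024, 42.0098, 44.456, 173.529 μs; sum = 275.997 μs.
Processing at 4 router(s): 4 × 2.9 ms = 11600 μs.
End-to-end = 24650 μs.

24650 μs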